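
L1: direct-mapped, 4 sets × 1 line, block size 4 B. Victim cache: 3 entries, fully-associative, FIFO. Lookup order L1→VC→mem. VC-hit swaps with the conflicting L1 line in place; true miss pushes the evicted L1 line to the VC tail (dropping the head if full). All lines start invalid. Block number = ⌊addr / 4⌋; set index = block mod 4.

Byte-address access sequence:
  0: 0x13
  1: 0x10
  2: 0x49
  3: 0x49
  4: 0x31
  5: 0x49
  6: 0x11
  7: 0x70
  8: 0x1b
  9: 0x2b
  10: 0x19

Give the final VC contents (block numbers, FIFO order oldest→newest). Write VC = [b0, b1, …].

VC = [4, 18, 10]

0: 0x13 (blk 4, set 0) → MISS  vc=[]
1: 0x10 (blk 4, set 0) → L1-HIT  vc=[]
2: 0x49 (blk 18, set 2) → MISS  vc=[]
3: 0x49 (blk 18, set 2) → L1-HIT  vc=[]
4: 0x31 (blk 12, set 0) → MISS  vc=[4]
5: 0x49 (blk 18, set 2) → L1-HIT  vc=[4]
6: 0x11 (blk 4, set 0) → VC-HIT  vc=[12]
7: 0x70 (blk 28, set 0) → MISS  vc=[12, 4]
8: 0x1b (blk 6, set 2) → MISS  vc=[12, 4, 18]
9: 0x2b (blk 10, set 2) → MISS  vc=[4, 18, 6]
10: 0x19 (blk 6, set 2) → VC-HIT  vc=[4, 18, 10]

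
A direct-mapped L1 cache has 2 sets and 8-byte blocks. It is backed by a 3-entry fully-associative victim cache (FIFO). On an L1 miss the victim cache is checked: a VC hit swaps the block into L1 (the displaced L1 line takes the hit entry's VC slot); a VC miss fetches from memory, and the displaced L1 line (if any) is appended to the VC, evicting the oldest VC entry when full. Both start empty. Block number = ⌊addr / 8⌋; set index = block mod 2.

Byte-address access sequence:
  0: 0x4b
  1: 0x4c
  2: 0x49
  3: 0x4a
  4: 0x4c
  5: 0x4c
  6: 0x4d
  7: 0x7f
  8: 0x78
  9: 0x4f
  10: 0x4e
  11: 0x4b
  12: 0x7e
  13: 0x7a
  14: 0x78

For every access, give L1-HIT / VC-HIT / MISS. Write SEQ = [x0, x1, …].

SEQ = [MISS, L1-HIT, L1-HIT, L1-HIT, L1-HIT, L1-HIT, L1-HIT, MISS, L1-HIT, VC-HIT, L1-HIT, L1-HIT, VC-HIT, L1-HIT, L1-HIT]

  [0] addr=0x4b blk=9 s=1: MISS | VC []
  [1] addr=0x4c blk=9 s=1: L1-HIT | VC []
  [2] addr=0x49 blk=9 s=1: L1-HIT | VC []
  [3] addr=0x4a blk=9 s=1: L1-HIT | VC []
  [4] addr=0x4c blk=9 s=1: L1-HIT | VC []
  [5] addr=0x4c blk=9 s=1: L1-HIT | VC []
  [6] addr=0x4d blk=9 s=1: L1-HIT | VC []
  [7] addr=0x7f blk=15 s=1: MISS | VC [9]
  [8] addr=0x78 blk=15 s=1: L1-HIT | VC [9]
  [9] addr=0x4f blk=9 s=1: VC-HIT | VC [15]
  [10] addr=0x4e blk=9 s=1: L1-HIT | VC [15]
  [11] addr=0x4b blk=9 s=1: L1-HIT | VC [15]
  [12] addr=0x7e blk=15 s=1: VC-HIT | VC [9]
  [13] addr=0x7a blk=15 s=1: L1-HIT | VC [9]
  [14] addr=0x78 blk=15 s=1: L1-HIT | VC [9]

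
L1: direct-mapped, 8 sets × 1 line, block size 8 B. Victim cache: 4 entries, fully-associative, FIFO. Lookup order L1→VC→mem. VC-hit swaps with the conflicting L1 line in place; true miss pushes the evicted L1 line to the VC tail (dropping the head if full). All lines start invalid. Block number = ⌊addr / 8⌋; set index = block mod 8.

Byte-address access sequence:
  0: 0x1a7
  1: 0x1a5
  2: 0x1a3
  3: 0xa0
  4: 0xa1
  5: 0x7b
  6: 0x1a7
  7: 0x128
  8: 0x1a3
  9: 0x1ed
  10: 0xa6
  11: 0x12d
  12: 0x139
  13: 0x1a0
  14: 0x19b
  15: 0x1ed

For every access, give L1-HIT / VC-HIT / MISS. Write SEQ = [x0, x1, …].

SEQ = [MISS, L1-HIT, L1-HIT, MISS, L1-HIT, MISS, VC-HIT, MISS, L1-HIT, MISS, VC-HIT, VC-HIT, MISS, VC-HIT, MISS, VC-HIT]

#0 0x1a7→b52/s4 MISS; vc=[]
#1 0x1a5→b52/s4 L1-HIT; vc=[]
#2 0x1a3→b52/s4 L1-HIT; vc=[]
#3 0xa0→b20/s4 MISS; vc=[52]
#4 0xa1→b20/s4 L1-HIT; vc=[52]
#5 0x7b→b15/s7 MISS; vc=[52]
#6 0x1a7→b52/s4 VC-HIT; vc=[20]
#7 0x128→b37/s5 MISS; vc=[20]
#8 0x1a3→b52/s4 L1-HIT; vc=[20]
#9 0x1ed→b61/s5 MISS; vc=[20,37]
#10 0xa6→b20/s4 VC-HIT; vc=[52,37]
#11 0x12d→b37/s5 VC-HIT; vc=[52,61]
#12 0x139→b39/s7 MISS; vc=[52,61,15]
#13 0x1a0→b52/s4 VC-HIT; vc=[20,61,15]
#14 0x19b→b51/s3 MISS; vc=[20,61,15]
#15 0x1ed→b61/s5 VC-HIT; vc=[20,37,15]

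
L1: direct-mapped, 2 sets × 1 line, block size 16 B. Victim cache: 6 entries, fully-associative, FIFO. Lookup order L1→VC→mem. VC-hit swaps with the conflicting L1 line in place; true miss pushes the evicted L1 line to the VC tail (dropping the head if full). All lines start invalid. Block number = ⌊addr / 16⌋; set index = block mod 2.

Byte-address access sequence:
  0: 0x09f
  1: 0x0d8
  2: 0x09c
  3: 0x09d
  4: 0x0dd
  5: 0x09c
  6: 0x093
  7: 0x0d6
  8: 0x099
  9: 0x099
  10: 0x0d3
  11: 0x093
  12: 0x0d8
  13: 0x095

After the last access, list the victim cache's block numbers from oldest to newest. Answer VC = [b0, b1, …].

VC = [13]

0: 0x9f (blk 9, set 1) → MISS  vc=[]
1: 0xd8 (blk 13, set 1) → MISS  vc=[9]
2: 0x9c (blk 9, set 1) → VC-HIT  vc=[13]
3: 0x9d (blk 9, set 1) → L1-HIT  vc=[13]
4: 0xdd (blk 13, set 1) → VC-HIT  vc=[9]
5: 0x9c (blk 9, set 1) → VC-HIT  vc=[13]
6: 0x93 (blk 9, set 1) → L1-HIT  vc=[13]
7: 0xd6 (blk 13, set 1) → VC-HIT  vc=[9]
8: 0x99 (blk 9, set 1) → VC-HIT  vc=[13]
9: 0x99 (blk 9, set 1) → L1-HIT  vc=[13]
10: 0xd3 (blk 13, set 1) → VC-HIT  vc=[9]
11: 0x93 (blk 9, set 1) → VC-HIT  vc=[13]
12: 0xd8 (blk 13, set 1) → VC-HIT  vc=[9]
13: 0x95 (blk 9, set 1) → VC-HIT  vc=[13]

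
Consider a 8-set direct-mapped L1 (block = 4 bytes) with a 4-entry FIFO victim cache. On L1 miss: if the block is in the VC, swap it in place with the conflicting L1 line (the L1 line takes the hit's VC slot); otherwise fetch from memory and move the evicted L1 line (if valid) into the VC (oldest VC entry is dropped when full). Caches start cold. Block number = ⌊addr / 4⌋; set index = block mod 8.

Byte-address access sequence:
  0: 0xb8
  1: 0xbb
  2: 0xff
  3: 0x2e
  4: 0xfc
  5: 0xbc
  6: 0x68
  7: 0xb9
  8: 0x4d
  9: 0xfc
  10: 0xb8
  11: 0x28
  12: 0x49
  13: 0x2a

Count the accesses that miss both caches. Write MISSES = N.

  [0] addr=0xb8 blk=46 s=6: MISS | VC []
  [1] addr=0xbb blk=46 s=6: L1-HIT | VC []
  [2] addr=0xff blk=63 s=7: MISS | VC []
  [3] addr=0x2e blk=11 s=3: MISS | VC []
  [4] addr=0xfc blk=63 s=7: L1-HIT | VC []
  [5] addr=0xbc blk=47 s=7: MISS | VC [63]
  [6] addr=0x68 blk=26 s=2: MISS | VC [63]
  [7] addr=0xb9 blk=46 s=6: L1-HIT | VC [63]
  [8] addr=0x4d blk=19 s=3: MISS | VC [63, 11]
  [9] addr=0xfc blk=63 s=7: VC-HIT | VC [47, 11]
  [10] addr=0xb8 blk=46 s=6: L1-HIT | VC [47, 11]
  [11] addr=0x28 blk=10 s=2: MISS | VC [47, 11, 26]
  [12] addr=0x49 blk=18 s=2: MISS | VC [47, 11, 26, 10]
  [13] addr=0x2a blk=10 s=2: VC-HIT | VC [47, 11, 26, 18]

MISSES = 8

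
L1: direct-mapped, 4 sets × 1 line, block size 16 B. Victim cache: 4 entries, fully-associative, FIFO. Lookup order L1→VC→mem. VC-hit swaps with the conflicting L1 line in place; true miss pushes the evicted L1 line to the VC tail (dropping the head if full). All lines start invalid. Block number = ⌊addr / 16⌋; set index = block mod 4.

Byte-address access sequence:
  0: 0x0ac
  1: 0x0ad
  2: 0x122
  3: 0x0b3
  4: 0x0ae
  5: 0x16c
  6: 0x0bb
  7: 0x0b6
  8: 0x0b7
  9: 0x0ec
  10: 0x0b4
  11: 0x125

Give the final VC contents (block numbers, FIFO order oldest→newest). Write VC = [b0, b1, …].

VC = [14, 10, 22]

  [0] addr=0xac blk=10 s=2: MISS | VC []
  [1] addr=0xad blk=10 s=2: L1-HIT | VC []
  [2] addr=0x122 blk=18 s=2: MISS | VC [10]
  [3] addr=0xb3 blk=11 s=3: MISS | VC [10]
  [4] addr=0xae blk=10 s=2: VC-HIT | VC [18]
  [5] addr=0x16c blk=22 s=2: MISS | VC [18, 10]
  [6] addr=0xbb blk=11 s=3: L1-HIT | VC [18, 10]
  [7] addr=0xb6 blk=11 s=3: L1-HIT | VC [18, 10]
  [8] addr=0xb7 blk=11 s=3: L1-HIT | VC [18, 10]
  [9] addr=0xec blk=14 s=2: MISS | VC [18, 10, 22]
  [10] addr=0xb4 blk=11 s=3: L1-HIT | VC [18, 10, 22]
  [11] addr=0x125 blk=18 s=2: VC-HIT | VC [14, 10, 22]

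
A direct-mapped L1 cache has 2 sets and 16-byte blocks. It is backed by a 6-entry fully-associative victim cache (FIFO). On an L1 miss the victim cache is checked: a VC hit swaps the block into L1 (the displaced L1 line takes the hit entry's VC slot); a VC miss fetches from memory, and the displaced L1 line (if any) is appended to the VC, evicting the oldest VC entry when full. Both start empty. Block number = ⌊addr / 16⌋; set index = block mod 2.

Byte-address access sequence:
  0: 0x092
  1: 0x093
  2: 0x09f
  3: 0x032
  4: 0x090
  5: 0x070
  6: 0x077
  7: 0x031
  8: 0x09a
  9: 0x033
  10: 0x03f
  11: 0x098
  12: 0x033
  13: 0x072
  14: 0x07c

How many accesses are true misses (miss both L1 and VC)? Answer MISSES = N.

MISSES = 3

#0 0x92→b9/s1 MISS; vc=[]
#1 0x93→b9/s1 L1-HIT; vc=[]
#2 0x9f→b9/s1 L1-HIT; vc=[]
#3 0x32→b3/s1 MISS; vc=[9]
#4 0x90→b9/s1 VC-HIT; vc=[3]
#5 0x70→b7/s1 MISS; vc=[3,9]
#6 0x77→b7/s1 L1-HIT; vc=[3,9]
#7 0x31→b3/s1 VC-HIT; vc=[7,9]
#8 0x9a→b9/s1 VC-HIT; vc=[7,3]
#9 0x33→b3/s1 VC-HIT; vc=[7,9]
#10 0x3f→b3/s1 L1-HIT; vc=[7,9]
#11 0x98→b9/s1 VC-HIT; vc=[7,3]
#12 0x33→b3/s1 VC-HIT; vc=[7,9]
#13 0x72→b7/s1 VC-HIT; vc=[3,9]
#14 0x7c→b7/s1 L1-HIT; vc=[3,9]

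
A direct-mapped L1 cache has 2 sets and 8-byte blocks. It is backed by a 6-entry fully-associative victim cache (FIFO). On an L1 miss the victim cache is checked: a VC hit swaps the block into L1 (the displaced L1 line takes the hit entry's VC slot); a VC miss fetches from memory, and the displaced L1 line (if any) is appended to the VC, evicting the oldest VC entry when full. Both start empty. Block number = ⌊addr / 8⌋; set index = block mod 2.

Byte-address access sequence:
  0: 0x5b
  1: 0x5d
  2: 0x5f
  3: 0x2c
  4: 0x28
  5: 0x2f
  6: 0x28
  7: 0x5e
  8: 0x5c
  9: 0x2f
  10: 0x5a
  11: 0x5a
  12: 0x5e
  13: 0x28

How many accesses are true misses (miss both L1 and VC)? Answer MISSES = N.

MISSES = 2

#0 0x5b→b11/s1 MISS; vc=[]
#1 0x5d→b11/s1 L1-HIT; vc=[]
#2 0x5f→b11/s1 L1-HIT; vc=[]
#3 0x2c→b5/s1 MISS; vc=[11]
#4 0x28→b5/s1 L1-HIT; vc=[11]
#5 0x2f→b5/s1 L1-HIT; vc=[11]
#6 0x28→b5/s1 L1-HIT; vc=[11]
#7 0x5e→b11/s1 VC-HIT; vc=[5]
#8 0x5c→b11/s1 L1-HIT; vc=[5]
#9 0x2f→b5/s1 VC-HIT; vc=[11]
#10 0x5a→b11/s1 VC-HIT; vc=[5]
#11 0x5a→b11/s1 L1-HIT; vc=[5]
#12 0x5e→b11/s1 L1-HIT; vc=[5]
#13 0x28→b5/s1 VC-HIT; vc=[11]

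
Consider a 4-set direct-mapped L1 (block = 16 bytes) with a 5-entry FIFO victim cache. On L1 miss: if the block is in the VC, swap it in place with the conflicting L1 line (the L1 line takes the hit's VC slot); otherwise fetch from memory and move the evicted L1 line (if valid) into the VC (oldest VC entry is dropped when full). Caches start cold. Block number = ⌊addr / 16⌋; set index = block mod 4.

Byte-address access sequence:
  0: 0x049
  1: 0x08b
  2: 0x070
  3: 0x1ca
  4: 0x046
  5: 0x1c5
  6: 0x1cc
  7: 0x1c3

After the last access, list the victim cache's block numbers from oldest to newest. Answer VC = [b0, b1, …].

  [0] addr=0x49 blk=4 s=0: MISS | VC []
  [1] addr=0x8b blk=8 s=0: MISS | VC [4]
  [2] addr=0x70 blk=7 s=3: MISS | VC [4]
  [3] addr=0x1ca blk=28 s=0: MISS | VC [4, 8]
  [4] addr=0x46 blk=4 s=0: VC-HIT | VC [28, 8]
  [5] addr=0x1c5 blk=28 s=0: VC-HIT | VC [4, 8]
  [6] addr=0x1cc blk=28 s=0: L1-HIT | VC [4, 8]
  [7] addr=0x1c3 blk=28 s=0: L1-HIT | VC [4, 8]

VC = [4, 8]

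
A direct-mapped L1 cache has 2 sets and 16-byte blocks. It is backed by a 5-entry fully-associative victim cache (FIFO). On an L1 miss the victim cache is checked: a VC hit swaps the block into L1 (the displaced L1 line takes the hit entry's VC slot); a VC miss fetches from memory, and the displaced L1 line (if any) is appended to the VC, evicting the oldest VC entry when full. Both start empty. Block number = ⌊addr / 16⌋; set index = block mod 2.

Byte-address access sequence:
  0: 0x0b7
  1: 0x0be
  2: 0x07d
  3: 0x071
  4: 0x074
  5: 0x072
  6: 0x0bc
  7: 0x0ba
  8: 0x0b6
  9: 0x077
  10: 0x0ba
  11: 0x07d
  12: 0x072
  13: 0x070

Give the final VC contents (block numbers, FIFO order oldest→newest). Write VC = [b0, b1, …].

  [0] addr=0xb7 blk=11 s=1: MISS | VC []
  [1] addr=0xbe blk=11 s=1: L1-HIT | VC []
  [2] addr=0x7d blk=7 s=1: MISS | VC [11]
  [3] addr=0x71 blk=7 s=1: L1-HIT | VC [11]
  [4] addr=0x74 blk=7 s=1: L1-HIT | VC [11]
  [5] addr=0x72 blk=7 s=1: L1-HIT | VC [11]
  [6] addr=0xbc blk=11 s=1: VC-HIT | VC [7]
  [7] addr=0xba blk=11 s=1: L1-HIT | VC [7]
  [8] addr=0xb6 blk=11 s=1: L1-HIT | VC [7]
  [9] addr=0x77 blk=7 s=1: VC-HIT | VC [11]
  [10] addr=0xba blk=11 s=1: VC-HIT | VC [7]
  [11] addr=0x7d blk=7 s=1: VC-HIT | VC [11]
  [12] addr=0x72 blk=7 s=1: L1-HIT | VC [11]
  [13] addr=0x70 blk=7 s=1: L1-HIT | VC [11]

VC = [11]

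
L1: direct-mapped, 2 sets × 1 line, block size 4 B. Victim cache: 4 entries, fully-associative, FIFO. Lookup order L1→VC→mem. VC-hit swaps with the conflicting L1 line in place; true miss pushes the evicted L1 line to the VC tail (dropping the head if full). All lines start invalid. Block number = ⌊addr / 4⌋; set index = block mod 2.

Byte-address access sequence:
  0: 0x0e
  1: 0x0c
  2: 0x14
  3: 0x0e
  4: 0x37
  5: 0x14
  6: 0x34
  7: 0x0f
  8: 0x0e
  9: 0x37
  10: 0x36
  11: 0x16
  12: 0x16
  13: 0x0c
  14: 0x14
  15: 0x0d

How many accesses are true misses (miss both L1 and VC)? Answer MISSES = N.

  [0] addr=0xe blk=3 s=1: MISS | VC []
  [1] addr=0xc blk=3 s=1: L1-HIT | VC []
  [2] addr=0x14 blk=5 s=1: MISS | VC [3]
  [3] addr=0xe blk=3 s=1: VC-HIT | VC [5]
  [4] addr=0x37 blk=13 s=1: MISS | VC [5, 3]
  [5] addr=0x14 blk=5 s=1: VC-HIT | VC [13, 3]
  [6] addr=0x34 blk=13 s=1: VC-HIT | VC [5, 3]
  [7] addr=0xf blk=3 s=1: VC-HIT | VC [5, 13]
  [8] addr=0xe blk=3 s=1: L1-HIT | VC [5, 13]
  [9] addr=0x37 blk=13 s=1: VC-HIT | VC [5, 3]
  [10] addr=0x36 blk=13 s=1: L1-HIT | VC [5, 3]
  [11] addr=0x16 blk=5 s=1: VC-HIT | VC [13, 3]
  [12] addr=0x16 blk=5 s=1: L1-HIT | VC [13, 3]
  [13] addr=0xc blk=3 s=1: VC-HIT | VC [13, 5]
  [14] addr=0x14 blk=5 s=1: VC-HIT | VC [13, 3]
  [15] addr=0xd blk=3 s=1: VC-HIT | VC [13, 5]

MISSES = 3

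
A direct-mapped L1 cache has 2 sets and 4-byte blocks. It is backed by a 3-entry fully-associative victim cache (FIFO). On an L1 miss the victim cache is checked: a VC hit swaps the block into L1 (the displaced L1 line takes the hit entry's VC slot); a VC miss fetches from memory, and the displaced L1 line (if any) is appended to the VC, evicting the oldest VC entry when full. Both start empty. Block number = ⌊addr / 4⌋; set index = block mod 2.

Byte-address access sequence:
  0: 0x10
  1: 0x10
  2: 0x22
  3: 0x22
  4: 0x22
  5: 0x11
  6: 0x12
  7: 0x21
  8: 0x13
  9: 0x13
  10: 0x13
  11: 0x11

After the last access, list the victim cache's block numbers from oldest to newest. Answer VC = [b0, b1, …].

#0 0x10→b4/s0 MISS; vc=[]
#1 0x10→b4/s0 L1-HIT; vc=[]
#2 0x22→b8/s0 MISS; vc=[4]
#3 0x22→b8/s0 L1-HIT; vc=[4]
#4 0x22→b8/s0 L1-HIT; vc=[4]
#5 0x11→b4/s0 VC-HIT; vc=[8]
#6 0x12→b4/s0 L1-HIT; vc=[8]
#7 0x21→b8/s0 VC-HIT; vc=[4]
#8 0x13→b4/s0 VC-HIT; vc=[8]
#9 0x13→b4/s0 L1-HIT; vc=[8]
#10 0x13→b4/s0 L1-HIT; vc=[8]
#11 0x11→b4/s0 L1-HIT; vc=[8]

VC = [8]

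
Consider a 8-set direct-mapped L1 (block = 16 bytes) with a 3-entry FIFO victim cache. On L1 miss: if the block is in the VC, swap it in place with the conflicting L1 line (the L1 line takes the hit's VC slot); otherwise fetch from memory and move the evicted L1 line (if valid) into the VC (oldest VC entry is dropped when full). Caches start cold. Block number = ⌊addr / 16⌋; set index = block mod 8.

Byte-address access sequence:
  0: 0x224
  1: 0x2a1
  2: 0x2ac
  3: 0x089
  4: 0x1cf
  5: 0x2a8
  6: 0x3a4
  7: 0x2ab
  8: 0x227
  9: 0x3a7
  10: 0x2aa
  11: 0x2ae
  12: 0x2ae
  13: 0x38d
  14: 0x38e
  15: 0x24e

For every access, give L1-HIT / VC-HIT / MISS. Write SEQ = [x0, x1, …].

#0 0x224→b34/s2 MISS; vc=[]
#1 0x2a1→b42/s2 MISS; vc=[34]
#2 0x2ac→b42/s2 L1-HIT; vc=[34]
#3 0x89→b8/s0 MISS; vc=[34]
#4 0x1cf→b28/s4 MISS; vc=[34]
#5 0x2a8→b42/s2 L1-HIT; vc=[34]
#6 0x3a4→b58/s2 MISS; vc=[34,42]
#7 0x2ab→b42/s2 VC-HIT; vc=[34,58]
#8 0x227→b34/s2 VC-HIT; vc=[42,58]
#9 0x3a7→b58/s2 VC-HIT; vc=[42,34]
#10 0x2aa→b42/s2 VC-HIT; vc=[58,34]
#11 0x2ae→b42/s2 L1-HIT; vc=[58,34]
#12 0x2ae→b42/s2 L1-HIT; vc=[58,34]
#13 0x38d→b56/s0 MISS; vc=[58,34,8]
#14 0x38e→b56/s0 L1-HIT; vc=[58,34,8]
#15 0x24e→b36/s4 MISS; vc=[34,8,28]

SEQ = [MISS, MISS, L1-HIT, MISS, MISS, L1-HIT, MISS, VC-HIT, VC-HIT, VC-HIT, VC-HIT, L1-HIT, L1-HIT, MISS, L1-HIT, MISS]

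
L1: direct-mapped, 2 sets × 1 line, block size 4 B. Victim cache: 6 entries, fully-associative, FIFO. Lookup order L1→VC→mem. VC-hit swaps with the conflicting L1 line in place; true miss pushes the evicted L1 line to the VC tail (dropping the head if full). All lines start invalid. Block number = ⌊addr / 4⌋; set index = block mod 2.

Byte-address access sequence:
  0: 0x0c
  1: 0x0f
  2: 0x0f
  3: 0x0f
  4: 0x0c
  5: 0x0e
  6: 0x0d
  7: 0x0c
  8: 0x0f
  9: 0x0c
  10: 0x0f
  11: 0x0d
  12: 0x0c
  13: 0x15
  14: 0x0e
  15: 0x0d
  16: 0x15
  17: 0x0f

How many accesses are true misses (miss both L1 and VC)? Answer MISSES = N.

MISSES = 2

  [0] addr=0xc blk=3 s=1: MISS | VC []
  [1] addr=0xf blk=3 s=1: L1-HIT | VC []
  [2] addr=0xf blk=3 s=1: L1-HIT | VC []
  [3] addr=0xf blk=3 s=1: L1-HIT | VC []
  [4] addr=0xc blk=3 s=1: L1-HIT | VC []
  [5] addr=0xe blk=3 s=1: L1-HIT | VC []
  [6] addr=0xd blk=3 s=1: L1-HIT | VC []
  [7] addr=0xc blk=3 s=1: L1-HIT | VC []
  [8] addr=0xf blk=3 s=1: L1-HIT | VC []
  [9] addr=0xc blk=3 s=1: L1-HIT | VC []
  [10] addr=0xf blk=3 s=1: L1-HIT | VC []
  [11] addr=0xd blk=3 s=1: L1-HIT | VC []
  [12] addr=0xc blk=3 s=1: L1-HIT | VC []
  [13] addr=0x15 blk=5 s=1: MISS | VC [3]
  [14] addr=0xe blk=3 s=1: VC-HIT | VC [5]
  [15] addr=0xd blk=3 s=1: L1-HIT | VC [5]
  [16] addr=0x15 blk=5 s=1: VC-HIT | VC [3]
  [17] addr=0xf blk=3 s=1: VC-HIT | VC [5]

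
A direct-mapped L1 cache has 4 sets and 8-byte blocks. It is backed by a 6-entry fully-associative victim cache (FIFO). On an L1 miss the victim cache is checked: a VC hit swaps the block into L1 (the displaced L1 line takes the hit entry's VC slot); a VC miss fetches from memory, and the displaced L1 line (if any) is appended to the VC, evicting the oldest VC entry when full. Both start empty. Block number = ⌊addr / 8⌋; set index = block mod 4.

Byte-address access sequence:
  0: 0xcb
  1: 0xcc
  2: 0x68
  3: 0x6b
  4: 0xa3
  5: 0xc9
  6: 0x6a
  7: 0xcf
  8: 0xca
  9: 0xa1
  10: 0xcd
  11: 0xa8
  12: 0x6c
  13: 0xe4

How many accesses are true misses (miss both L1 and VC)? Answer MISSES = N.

MISSES = 5

  [0] addr=0xcb blk=25 s=1: MISS | VC []
  [1] addr=0xcc blk=25 s=1: L1-HIT | VC []
  [2] addr=0x68 blk=13 s=1: MISS | VC [25]
  [3] addr=0x6b blk=13 s=1: L1-HIT | VC [25]
  [4] addr=0xa3 blk=20 s=0: MISS | VC [25]
  [5] addr=0xc9 blk=25 s=1: VC-HIT | VC [13]
  [6] addr=0x6a blk=13 s=1: VC-HIT | VC [25]
  [7] addr=0xcf blk=25 s=1: VC-HIT | VC [13]
  [8] addr=0xca blk=25 s=1: L1-HIT | VC [13]
  [9] addr=0xa1 blk=20 s=0: L1-HIT | VC [13]
  [10] addr=0xcd blk=25 s=1: L1-HIT | VC [13]
  [11] addr=0xa8 blk=21 s=1: MISS | VC [13, 25]
  [12] addr=0x6c blk=13 s=1: VC-HIT | VC [21, 25]
  [13] addr=0xe4 blk=28 s=0: MISS | VC [21, 25, 20]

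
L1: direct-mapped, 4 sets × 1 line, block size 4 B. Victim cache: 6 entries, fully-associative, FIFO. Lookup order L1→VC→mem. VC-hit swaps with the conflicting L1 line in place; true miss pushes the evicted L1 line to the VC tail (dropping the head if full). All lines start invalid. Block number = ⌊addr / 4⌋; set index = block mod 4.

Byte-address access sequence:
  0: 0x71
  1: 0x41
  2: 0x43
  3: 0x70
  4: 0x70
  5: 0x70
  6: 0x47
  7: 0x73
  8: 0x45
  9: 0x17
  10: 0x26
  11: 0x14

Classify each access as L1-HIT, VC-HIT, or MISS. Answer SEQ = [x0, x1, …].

SEQ = [MISS, MISS, L1-HIT, VC-HIT, L1-HIT, L1-HIT, MISS, L1-HIT, L1-HIT, MISS, MISS, VC-HIT]

0: 0x71 (blk 28, set 0) → MISS  vc=[]
1: 0x41 (blk 16, set 0) → MISS  vc=[28]
2: 0x43 (blk 16, set 0) → L1-HIT  vc=[28]
3: 0x70 (blk 28, set 0) → VC-HIT  vc=[16]
4: 0x70 (blk 28, set 0) → L1-HIT  vc=[16]
5: 0x70 (blk 28, set 0) → L1-HIT  vc=[16]
6: 0x47 (blk 17, set 1) → MISS  vc=[16]
7: 0x73 (blk 28, set 0) → L1-HIT  vc=[16]
8: 0x45 (blk 17, set 1) → L1-HIT  vc=[16]
9: 0x17 (blk 5, set 1) → MISS  vc=[16, 17]
10: 0x26 (blk 9, set 1) → MISS  vc=[16, 17, 5]
11: 0x14 (blk 5, set 1) → VC-HIT  vc=[16, 17, 9]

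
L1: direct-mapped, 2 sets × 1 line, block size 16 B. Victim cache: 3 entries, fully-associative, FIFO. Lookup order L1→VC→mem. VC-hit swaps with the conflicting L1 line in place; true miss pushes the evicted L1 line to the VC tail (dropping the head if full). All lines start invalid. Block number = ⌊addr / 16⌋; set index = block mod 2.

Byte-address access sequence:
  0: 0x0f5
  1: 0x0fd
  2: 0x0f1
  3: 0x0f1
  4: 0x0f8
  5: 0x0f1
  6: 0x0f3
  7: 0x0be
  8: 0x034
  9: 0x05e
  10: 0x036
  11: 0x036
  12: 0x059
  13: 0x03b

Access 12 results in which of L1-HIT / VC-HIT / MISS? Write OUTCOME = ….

OUTCOME = VC-HIT

  [0] addr=0xf5 blk=15 s=1: MISS | VC []
  [1] addr=0xfd blk=15 s=1: L1-HIT | VC []
  [2] addr=0xf1 blk=15 s=1: L1-HIT | VC []
  [3] addr=0xf1 blk=15 s=1: L1-HIT | VC []
  [4] addr=0xf8 blk=15 s=1: L1-HIT | VC []
  [5] addr=0xf1 blk=15 s=1: L1-HIT | VC []
  [6] addr=0xf3 blk=15 s=1: L1-HIT | VC []
  [7] addr=0xbe blk=11 s=1: MISS | VC [15]
  [8] addr=0x34 blk=3 s=1: MISS | VC [15, 11]
  [9] addr=0x5e blk=5 s=1: MISS | VC [15, 11, 3]
  [10] addr=0x36 blk=3 s=1: VC-HIT | VC [15, 11, 5]
  [11] addr=0x36 blk=3 s=1: L1-HIT | VC [15, 11, 5]
  [12] addr=0x59 blk=5 s=1: VC-HIT | VC [15, 11, 3]
  [13] addr=0x3b blk=3 s=1: VC-HIT | VC [15, 11, 5]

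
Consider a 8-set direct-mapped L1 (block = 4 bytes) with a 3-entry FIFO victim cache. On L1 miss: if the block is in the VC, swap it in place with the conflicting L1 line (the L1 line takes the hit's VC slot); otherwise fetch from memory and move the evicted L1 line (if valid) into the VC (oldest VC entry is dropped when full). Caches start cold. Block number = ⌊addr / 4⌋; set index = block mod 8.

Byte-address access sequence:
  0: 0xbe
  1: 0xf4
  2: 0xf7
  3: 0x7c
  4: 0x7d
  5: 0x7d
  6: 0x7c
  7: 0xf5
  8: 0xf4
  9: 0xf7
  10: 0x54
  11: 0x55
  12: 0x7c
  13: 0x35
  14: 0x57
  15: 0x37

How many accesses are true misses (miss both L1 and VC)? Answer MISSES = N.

MISSES = 5

0: 0xbe (blk 47, set 7) → MISS  vc=[]
1: 0xf4 (blk 61, set 5) → MISS  vc=[]
2: 0xf7 (blk 61, set 5) → L1-HIT  vc=[]
3: 0x7c (blk 31, set 7) → MISS  vc=[47]
4: 0x7d (blk 31, set 7) → L1-HIT  vc=[47]
5: 0x7d (blk 31, set 7) → L1-HIT  vc=[47]
6: 0x7c (blk 31, set 7) → L1-HIT  vc=[47]
7: 0xf5 (blk 61, set 5) → L1-HIT  vc=[47]
8: 0xf4 (blk 61, set 5) → L1-HIT  vc=[47]
9: 0xf7 (blk 61, set 5) → L1-HIT  vc=[47]
10: 0x54 (blk 21, set 5) → MISS  vc=[47, 61]
11: 0x55 (blk 21, set 5) → L1-HIT  vc=[47, 61]
12: 0x7c (blk 31, set 7) → L1-HIT  vc=[47, 61]
13: 0x35 (blk 13, set 5) → MISS  vc=[47, 61, 21]
14: 0x57 (blk 21, set 5) → VC-HIT  vc=[47, 61, 13]
15: 0x37 (blk 13, set 5) → VC-HIT  vc=[47, 61, 21]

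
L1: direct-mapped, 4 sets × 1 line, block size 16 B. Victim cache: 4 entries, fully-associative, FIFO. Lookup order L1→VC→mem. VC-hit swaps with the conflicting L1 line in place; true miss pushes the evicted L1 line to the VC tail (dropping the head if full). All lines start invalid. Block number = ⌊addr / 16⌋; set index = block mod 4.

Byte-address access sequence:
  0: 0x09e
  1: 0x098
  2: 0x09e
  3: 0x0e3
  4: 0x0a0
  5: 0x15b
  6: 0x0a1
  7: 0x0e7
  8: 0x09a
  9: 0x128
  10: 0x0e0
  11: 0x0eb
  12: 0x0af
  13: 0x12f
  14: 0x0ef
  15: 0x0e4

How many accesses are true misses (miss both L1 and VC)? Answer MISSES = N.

MISSES = 5

#0 0x9e→b9/s1 MISS; vc=[]
#1 0x98→b9/s1 L1-HIT; vc=[]
#2 0x9e→b9/s1 L1-HIT; vc=[]
#3 0xe3→b14/s2 MISS; vc=[]
#4 0xa0→b10/s2 MISS; vc=[14]
#5 0x15b→b21/s1 MISS; vc=[14,9]
#6 0xa1→b10/s2 L1-HIT; vc=[14,9]
#7 0xe7→b14/s2 VC-HIT; vc=[10,9]
#8 0x9a→b9/s1 VC-HIT; vc=[10,21]
#9 0x128→b18/s2 MISS; vc=[10,21,14]
#10 0xe0→b14/s2 VC-HIT; vc=[10,21,18]
#11 0xeb→b14/s2 L1-HIT; vc=[10,21,18]
#12 0xaf→b10/s2 VC-HIT; vc=[14,21,18]
#13 0x12f→b18/s2 VC-HIT; vc=[14,21,10]
#14 0xef→b14/s2 VC-HIT; vc=[18,21,10]
#15 0xe4→b14/s2 L1-HIT; vc=[18,21,10]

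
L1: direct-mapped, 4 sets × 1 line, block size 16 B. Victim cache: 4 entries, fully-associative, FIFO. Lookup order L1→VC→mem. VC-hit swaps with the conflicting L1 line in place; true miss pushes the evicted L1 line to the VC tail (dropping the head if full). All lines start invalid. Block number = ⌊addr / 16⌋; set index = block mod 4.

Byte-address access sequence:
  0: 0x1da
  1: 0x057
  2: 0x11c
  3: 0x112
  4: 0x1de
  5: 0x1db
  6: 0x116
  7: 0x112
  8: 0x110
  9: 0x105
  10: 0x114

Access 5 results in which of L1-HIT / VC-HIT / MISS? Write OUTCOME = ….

  [0] addr=0x1da blk=29 s=1: MISS | VC []
  [1] addr=0x57 blk=5 s=1: MISS | VC [29]
  [2] addr=0x11c blk=17 s=1: MISS | VC [29, 5]
  [3] addr=0x112 blk=17 s=1: L1-HIT | VC [29, 5]
  [4] addr=0x1de blk=29 s=1: VC-HIT | VC [17, 5]
  [5] addr=0x1db blk=29 s=1: L1-HIT | VC [17, 5]
  [6] addr=0x116 blk=17 s=1: VC-HIT | VC [29, 5]
  [7] addr=0x112 blk=17 s=1: L1-HIT | VC [29, 5]
  [8] addr=0x110 blk=17 s=1: L1-HIT | VC [29, 5]
  [9] addr=0x105 blk=16 s=0: MISS | VC [29, 5]
  [10] addr=0x114 blk=17 s=1: L1-HIT | VC [29, 5]

OUTCOME = L1-HIT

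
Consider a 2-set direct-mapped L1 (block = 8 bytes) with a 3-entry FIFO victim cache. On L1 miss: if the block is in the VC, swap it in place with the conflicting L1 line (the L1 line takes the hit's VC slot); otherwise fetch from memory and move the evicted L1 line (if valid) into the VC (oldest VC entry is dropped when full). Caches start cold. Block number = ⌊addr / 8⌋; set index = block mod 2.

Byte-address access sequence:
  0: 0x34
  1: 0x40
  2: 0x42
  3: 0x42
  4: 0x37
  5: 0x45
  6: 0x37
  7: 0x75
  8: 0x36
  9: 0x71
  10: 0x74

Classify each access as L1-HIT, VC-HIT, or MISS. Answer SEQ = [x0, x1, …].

0: 0x34 (blk 6, set 0) → MISS  vc=[]
1: 0x40 (blk 8, set 0) → MISS  vc=[6]
2: 0x42 (blk 8, set 0) → L1-HIT  vc=[6]
3: 0x42 (blk 8, set 0) → L1-HIT  vc=[6]
4: 0x37 (blk 6, set 0) → VC-HIT  vc=[8]
5: 0x45 (blk 8, set 0) → VC-HIT  vc=[6]
6: 0x37 (blk 6, set 0) → VC-HIT  vc=[8]
7: 0x75 (blk 14, set 0) → MISS  vc=[8, 6]
8: 0x36 (blk 6, set 0) → VC-HIT  vc=[8, 14]
9: 0x71 (blk 14, set 0) → VC-HIT  vc=[8, 6]
10: 0x74 (blk 14, set 0) → L1-HIT  vc=[8, 6]

SEQ = [MISS, MISS, L1-HIT, L1-HIT, VC-HIT, VC-HIT, VC-HIT, MISS, VC-HIT, VC-HIT, L1-HIT]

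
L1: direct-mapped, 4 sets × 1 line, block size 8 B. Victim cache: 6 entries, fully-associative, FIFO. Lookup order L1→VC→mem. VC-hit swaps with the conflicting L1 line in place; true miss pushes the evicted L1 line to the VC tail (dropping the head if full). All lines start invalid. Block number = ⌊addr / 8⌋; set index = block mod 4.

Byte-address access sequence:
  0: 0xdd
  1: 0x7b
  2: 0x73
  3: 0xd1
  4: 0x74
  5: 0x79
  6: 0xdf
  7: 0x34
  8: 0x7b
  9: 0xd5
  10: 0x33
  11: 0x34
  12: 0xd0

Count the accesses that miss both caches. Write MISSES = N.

MISSES = 5

  [0] addr=0xdd blk=27 s=3: MISS | VC []
  [1] addr=0x7b blk=15 s=3: MISS | VC [27]
  [2] addr=0x73 blk=14 s=2: MISS | VC [27]
  [3] addr=0xd1 blk=26 s=2: MISS | VC [27, 14]
  [4] addr=0x74 blk=14 s=2: VC-HIT | VC [27, 26]
  [5] addr=0x79 blk=15 s=3: L1-HIT | VC [27, 26]
  [6] addr=0xdf blk=27 s=3: VC-HIT | VC [15, 26]
  [7] addr=0x34 blk=6 s=2: MISS | VC [15, 26, 14]
  [8] addr=0x7b blk=15 s=3: VC-HIT | VC [27, 26, 14]
  [9] addr=0xd5 blk=26 s=2: VC-HIT | VC [27, 6, 14]
  [10] addr=0x33 blk=6 s=2: VC-HIT | VC [27, 26, 14]
  [11] addr=0x34 blk=6 s=2: L1-HIT | VC [27, 26, 14]
  [12] addr=0xd0 blk=26 s=2: VC-HIT | VC [27, 6, 14]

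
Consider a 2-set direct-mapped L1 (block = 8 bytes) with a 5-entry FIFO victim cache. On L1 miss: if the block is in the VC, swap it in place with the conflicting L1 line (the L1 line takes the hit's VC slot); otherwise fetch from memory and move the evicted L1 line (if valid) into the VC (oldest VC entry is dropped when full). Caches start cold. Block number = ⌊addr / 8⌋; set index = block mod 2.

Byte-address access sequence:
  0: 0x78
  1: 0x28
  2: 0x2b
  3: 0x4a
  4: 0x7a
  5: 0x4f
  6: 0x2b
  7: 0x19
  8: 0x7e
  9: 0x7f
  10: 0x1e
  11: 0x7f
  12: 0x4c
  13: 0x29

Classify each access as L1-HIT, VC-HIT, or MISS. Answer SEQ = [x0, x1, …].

0: 0x78 (blk 15, set 1) → MISS  vc=[]
1: 0x28 (blk 5, set 1) → MISS  vc=[15]
2: 0x2b (blk 5, set 1) → L1-HIT  vc=[15]
3: 0x4a (blk 9, set 1) → MISS  vc=[15, 5]
4: 0x7a (blk 15, set 1) → VC-HIT  vc=[9, 5]
5: 0x4f (blk 9, set 1) → VC-HIT  vc=[15, 5]
6: 0x2b (blk 5, set 1) → VC-HIT  vc=[15, 9]
7: 0x19 (blk 3, set 1) → MISS  vc=[15, 9, 5]
8: 0x7e (blk 15, set 1) → VC-HIT  vc=[3, 9, 5]
9: 0x7f (blk 15, set 1) → L1-HIT  vc=[3, 9, 5]
10: 0x1e (blk 3, set 1) → VC-HIT  vc=[15, 9, 5]
11: 0x7f (blk 15, set 1) → VC-HIT  vc=[3, 9, 5]
12: 0x4c (blk 9, set 1) → VC-HIT  vc=[3, 15, 5]
13: 0x29 (blk 5, set 1) → VC-HIT  vc=[3, 15, 9]

SEQ = [MISS, MISS, L1-HIT, MISS, VC-HIT, VC-HIT, VC-HIT, MISS, VC-HIT, L1-HIT, VC-HIT, VC-HIT, VC-HIT, VC-HIT]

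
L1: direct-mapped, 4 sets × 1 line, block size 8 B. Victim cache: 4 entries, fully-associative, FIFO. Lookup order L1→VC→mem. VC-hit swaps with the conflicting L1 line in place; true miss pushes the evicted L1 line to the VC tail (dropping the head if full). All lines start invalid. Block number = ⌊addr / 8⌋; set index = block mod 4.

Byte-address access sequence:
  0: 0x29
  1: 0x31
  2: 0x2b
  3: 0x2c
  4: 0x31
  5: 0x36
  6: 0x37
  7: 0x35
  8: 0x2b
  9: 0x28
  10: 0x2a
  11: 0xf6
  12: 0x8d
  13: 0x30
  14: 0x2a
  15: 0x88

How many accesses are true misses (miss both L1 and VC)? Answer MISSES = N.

MISSES = 4

  [0] addr=0x29 blk=5 s=1: MISS | VC []
  [1] addr=0x31 blk=6 s=2: MISS | VC []
  [2] addr=0x2b blk=5 s=1: L1-HIT | VC []
  [3] addr=0x2c blk=5 s=1: L1-HIT | VC []
  [4] addr=0x31 blk=6 s=2: L1-HIT | VC []
  [5] addr=0x36 blk=6 s=2: L1-HIT | VC []
  [6] addr=0x37 blk=6 s=2: L1-HIT | VC []
  [7] addr=0x35 blk=6 s=2: L1-HIT | VC []
  [8] addr=0x2b blk=5 s=1: L1-HIT | VC []
  [9] addr=0x28 blk=5 s=1: L1-HIT | VC []
  [10] addr=0x2a blk=5 s=1: L1-HIT | VC []
  [11] addr=0xf6 blk=30 s=2: MISS | VC [6]
  [12] addr=0x8d blk=17 s=1: MISS | VC [6, 5]
  [13] addr=0x30 blk=6 s=2: VC-HIT | VC [30, 5]
  [14] addr=0x2a blk=5 s=1: VC-HIT | VC [30, 17]
  [15] addr=0x88 blk=17 s=1: VC-HIT | VC [30, 5]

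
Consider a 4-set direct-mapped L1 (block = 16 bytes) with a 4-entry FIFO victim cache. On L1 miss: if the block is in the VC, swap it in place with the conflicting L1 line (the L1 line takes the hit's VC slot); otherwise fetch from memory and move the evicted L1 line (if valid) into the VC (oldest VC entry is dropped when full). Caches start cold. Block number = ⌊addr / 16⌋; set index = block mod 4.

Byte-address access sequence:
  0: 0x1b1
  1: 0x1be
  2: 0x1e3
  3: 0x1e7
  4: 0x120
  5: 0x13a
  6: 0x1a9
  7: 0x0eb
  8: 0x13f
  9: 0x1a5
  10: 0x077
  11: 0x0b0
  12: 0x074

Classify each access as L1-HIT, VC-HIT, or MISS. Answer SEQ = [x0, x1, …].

SEQ = [MISS, L1-HIT, MISS, L1-HIT, MISS, MISS, MISS, MISS, L1-HIT, VC-HIT, MISS, MISS, VC-HIT]

#0 0x1b1→b27/s3 MISS; vc=[]
#1 0x1be→b27/s3 L1-HIT; vc=[]
#2 0x1e3→b30/s2 MISS; vc=[]
#3 0x1e7→b30/s2 L1-HIT; vc=[]
#4 0x120→b18/s2 MISS; vc=[30]
#5 0x13a→b19/s3 MISS; vc=[30,27]
#6 0x1a9→b26/s2 MISS; vc=[30,27,18]
#7 0xeb→b14/s2 MISS; vc=[30,27,18,26]
#8 0x13f→b19/s3 L1-HIT; vc=[30,27,18,26]
#9 0x1a5→b26/s2 VC-HIT; vc=[30,27,18,14]
#10 0x77→b7/s3 MISS; vc=[27,18,14,19]
#11 0xb0→b11/s3 MISS; vc=[18,14,19,7]
#12 0x74→b7/s3 VC-HIT; vc=[18,14,19,11]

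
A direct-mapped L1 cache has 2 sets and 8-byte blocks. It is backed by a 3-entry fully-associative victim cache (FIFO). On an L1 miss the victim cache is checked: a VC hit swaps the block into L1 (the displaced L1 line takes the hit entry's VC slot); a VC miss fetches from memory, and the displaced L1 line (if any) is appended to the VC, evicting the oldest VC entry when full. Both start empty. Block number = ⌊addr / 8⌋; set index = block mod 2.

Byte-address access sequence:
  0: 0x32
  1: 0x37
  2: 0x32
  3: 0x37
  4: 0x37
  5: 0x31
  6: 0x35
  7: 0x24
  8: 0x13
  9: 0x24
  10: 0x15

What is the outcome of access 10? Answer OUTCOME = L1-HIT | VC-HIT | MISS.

0: 0x32 (blk 6, set 0) → MISS  vc=[]
1: 0x37 (blk 6, set 0) → L1-HIT  vc=[]
2: 0x32 (blk 6, set 0) → L1-HIT  vc=[]
3: 0x37 (blk 6, set 0) → L1-HIT  vc=[]
4: 0x37 (blk 6, set 0) → L1-HIT  vc=[]
5: 0x31 (blk 6, set 0) → L1-HIT  vc=[]
6: 0x35 (blk 6, set 0) → L1-HIT  vc=[]
7: 0x24 (blk 4, set 0) → MISS  vc=[6]
8: 0x13 (blk 2, set 0) → MISS  vc=[6, 4]
9: 0x24 (blk 4, set 0) → VC-HIT  vc=[6, 2]
10: 0x15 (blk 2, set 0) → VC-HIT  vc=[6, 4]

OUTCOME = VC-HIT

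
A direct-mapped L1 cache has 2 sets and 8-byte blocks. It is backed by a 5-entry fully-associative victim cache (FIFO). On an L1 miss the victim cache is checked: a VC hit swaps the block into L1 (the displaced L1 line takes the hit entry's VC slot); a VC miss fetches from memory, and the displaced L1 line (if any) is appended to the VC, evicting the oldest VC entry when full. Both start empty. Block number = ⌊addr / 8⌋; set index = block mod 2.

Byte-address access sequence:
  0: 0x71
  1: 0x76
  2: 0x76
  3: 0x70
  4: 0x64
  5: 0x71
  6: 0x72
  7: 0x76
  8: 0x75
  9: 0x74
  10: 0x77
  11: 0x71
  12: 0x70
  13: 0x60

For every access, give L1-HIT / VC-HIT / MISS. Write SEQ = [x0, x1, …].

SEQ = [MISS, L1-HIT, L1-HIT, L1-HIT, MISS, VC-HIT, L1-HIT, L1-HIT, L1-HIT, L1-HIT, L1-HIT, L1-HIT, L1-HIT, VC-HIT]

0: 0x71 (blk 14, set 0) → MISS  vc=[]
1: 0x76 (blk 14, set 0) → L1-HIT  vc=[]
2: 0x76 (blk 14, set 0) → L1-HIT  vc=[]
3: 0x70 (blk 14, set 0) → L1-HIT  vc=[]
4: 0x64 (blk 12, set 0) → MISS  vc=[14]
5: 0x71 (blk 14, set 0) → VC-HIT  vc=[12]
6: 0x72 (blk 14, set 0) → L1-HIT  vc=[12]
7: 0x76 (blk 14, set 0) → L1-HIT  vc=[12]
8: 0x75 (blk 14, set 0) → L1-HIT  vc=[12]
9: 0x74 (blk 14, set 0) → L1-HIT  vc=[12]
10: 0x77 (blk 14, set 0) → L1-HIT  vc=[12]
11: 0x71 (blk 14, set 0) → L1-HIT  vc=[12]
12: 0x70 (blk 14, set 0) → L1-HIT  vc=[12]
13: 0x60 (blk 12, set 0) → VC-HIT  vc=[14]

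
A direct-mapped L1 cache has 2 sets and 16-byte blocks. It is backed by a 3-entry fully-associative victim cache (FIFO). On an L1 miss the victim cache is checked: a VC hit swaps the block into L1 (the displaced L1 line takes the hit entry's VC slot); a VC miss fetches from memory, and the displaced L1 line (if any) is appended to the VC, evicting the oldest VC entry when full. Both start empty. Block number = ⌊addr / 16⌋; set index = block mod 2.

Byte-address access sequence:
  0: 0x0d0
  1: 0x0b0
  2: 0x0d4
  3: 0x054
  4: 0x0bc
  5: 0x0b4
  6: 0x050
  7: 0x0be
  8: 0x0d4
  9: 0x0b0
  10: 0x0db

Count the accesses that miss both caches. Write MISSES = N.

MISSES = 3

  [0] addr=0xd0 blk=13 s=1: MISS | VC []
  [1] addr=0xb0 blk=11 s=1: MISS | VC [13]
  [2] addr=0xd4 blk=13 s=1: VC-HIT | VC [11]
  [3] addr=0x54 blk=5 s=1: MISS | VC [11, 13]
  [4] addr=0xbc blk=11 s=1: VC-HIT | VC [5, 13]
  [5] addr=0xb4 blk=11 s=1: L1-HIT | VC [5, 13]
  [6] addr=0x50 blk=5 s=1: VC-HIT | VC [11, 13]
  [7] addr=0xbe blk=11 s=1: VC-HIT | VC [5, 13]
  [8] addr=0xd4 blk=13 s=1: VC-HIT | VC [5, 11]
  [9] addr=0xb0 blk=11 s=1: VC-HIT | VC [5, 13]
  [10] addr=0xdb blk=13 s=1: VC-HIT | VC [5, 11]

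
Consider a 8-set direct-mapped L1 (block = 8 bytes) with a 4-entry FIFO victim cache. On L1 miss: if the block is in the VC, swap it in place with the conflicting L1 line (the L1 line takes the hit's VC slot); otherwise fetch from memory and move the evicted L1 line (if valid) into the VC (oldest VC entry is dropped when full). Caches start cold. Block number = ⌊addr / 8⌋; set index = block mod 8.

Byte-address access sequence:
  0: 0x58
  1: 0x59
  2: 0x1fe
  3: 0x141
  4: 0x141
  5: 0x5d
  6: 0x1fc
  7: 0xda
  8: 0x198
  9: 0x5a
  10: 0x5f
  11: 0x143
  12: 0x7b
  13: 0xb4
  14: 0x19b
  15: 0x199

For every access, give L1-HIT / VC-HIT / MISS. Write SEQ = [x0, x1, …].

#0 0x58→b11/s3 MISS; vc=[]
#1 0x59→b11/s3 L1-HIT; vc=[]
#2 0x1fe→b63/s7 MISS; vc=[]
#3 0x141→b40/s0 MISS; vc=[]
#4 0x141→b40/s0 L1-HIT; vc=[]
#5 0x5d→b11/s3 L1-HIT; vc=[]
#6 0x1fc→b63/s7 L1-HIT; vc=[]
#7 0xda→b27/s3 MISS; vc=[11]
#8 0x198→b51/s3 MISS; vc=[11,27]
#9 0x5a→b11/s3 VC-HIT; vc=[51,27]
#10 0x5f→b11/s3 L1-HIT; vc=[51,27]
#11 0x143→b40/s0 L1-HIT; vc=[51,27]
#12 0x7b→b15/s7 MISS; vc=[51,27,63]
#13 0xb4→b22/s6 MISS; vc=[51,27,63]
#14 0x19b→b51/s3 VC-HIT; vc=[11,27,63]
#15 0x199→b51/s3 L1-HIT; vc=[11,27,63]

SEQ = [MISS, L1-HIT, MISS, MISS, L1-HIT, L1-HIT, L1-HIT, MISS, MISS, VC-HIT, L1-HIT, L1-HIT, MISS, MISS, VC-HIT, L1-HIT]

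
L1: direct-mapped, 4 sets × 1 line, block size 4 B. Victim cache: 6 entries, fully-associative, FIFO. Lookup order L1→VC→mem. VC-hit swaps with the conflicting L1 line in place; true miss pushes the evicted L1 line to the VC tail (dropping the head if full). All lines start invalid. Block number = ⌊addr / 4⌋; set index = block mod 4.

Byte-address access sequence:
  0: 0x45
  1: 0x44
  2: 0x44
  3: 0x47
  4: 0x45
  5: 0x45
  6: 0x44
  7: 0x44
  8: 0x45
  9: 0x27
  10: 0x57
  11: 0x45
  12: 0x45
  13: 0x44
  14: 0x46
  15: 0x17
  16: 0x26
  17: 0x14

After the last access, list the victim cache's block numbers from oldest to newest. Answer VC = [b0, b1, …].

#0 0x45→b17/s1 MISS; vc=[]
#1 0x44→b17/s1 L1-HIT; vc=[]
#2 0x44→b17/s1 L1-HIT; vc=[]
#3 0x47→b17/s1 L1-HIT; vc=[]
#4 0x45→b17/s1 L1-HIT; vc=[]
#5 0x45→b17/s1 L1-HIT; vc=[]
#6 0x44→b17/s1 L1-HIT; vc=[]
#7 0x44→b17/s1 L1-HIT; vc=[]
#8 0x45→b17/s1 L1-HIT; vc=[]
#9 0x27→b9/s1 MISS; vc=[17]
#10 0x57→b21/s1 MISS; vc=[17,9]
#11 0x45→b17/s1 VC-HIT; vc=[21,9]
#12 0x45→b17/s1 L1-HIT; vc=[21,9]
#13 0x44→b17/s1 L1-HIT; vc=[21,9]
#14 0x46→b17/s1 L1-HIT; vc=[21,9]
#15 0x17→b5/s1 MISS; vc=[21,9,17]
#16 0x26→b9/s1 VC-HIT; vc=[21,5,17]
#17 0x14→b5/s1 VC-HIT; vc=[21,9,17]

VC = [21, 9, 17]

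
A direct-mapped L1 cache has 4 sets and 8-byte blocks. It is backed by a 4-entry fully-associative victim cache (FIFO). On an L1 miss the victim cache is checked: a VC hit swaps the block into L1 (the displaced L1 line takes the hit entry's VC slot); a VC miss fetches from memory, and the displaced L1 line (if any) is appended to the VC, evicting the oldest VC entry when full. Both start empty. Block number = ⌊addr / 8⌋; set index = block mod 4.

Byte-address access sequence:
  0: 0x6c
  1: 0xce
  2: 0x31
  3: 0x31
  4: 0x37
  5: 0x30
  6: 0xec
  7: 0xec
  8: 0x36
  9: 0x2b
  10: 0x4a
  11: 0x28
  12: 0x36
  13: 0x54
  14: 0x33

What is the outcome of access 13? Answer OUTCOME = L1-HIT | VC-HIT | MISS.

#0 0x6c→b13/s1 MISS; vc=[]
#1 0xce→b25/s1 MISS; vc=[13]
#2 0x31→b6/s2 MISS; vc=[13]
#3 0x31→b6/s2 L1-HIT; vc=[13]
#4 0x37→b6/s2 L1-HIT; vc=[13]
#5 0x30→b6/s2 L1-HIT; vc=[13]
#6 0xec→b29/s1 MISS; vc=[13,25]
#7 0xec→b29/s1 L1-HIT; vc=[13,25]
#8 0x36→b6/s2 L1-HIT; vc=[13,25]
#9 0x2b→b5/s1 MISS; vc=[13,25,29]
#10 0x4a→b9/s1 MISS; vc=[13,25,29,5]
#11 0x28→b5/s1 VC-HIT; vc=[13,25,29,9]
#12 0x36→b6/s2 L1-HIT; vc=[13,25,29,9]
#13 0x54→b10/s2 MISS; vc=[25,29,9,6]
#14 0x33→b6/s2 VC-HIT; vc=[25,29,9,10]

OUTCOME = MISS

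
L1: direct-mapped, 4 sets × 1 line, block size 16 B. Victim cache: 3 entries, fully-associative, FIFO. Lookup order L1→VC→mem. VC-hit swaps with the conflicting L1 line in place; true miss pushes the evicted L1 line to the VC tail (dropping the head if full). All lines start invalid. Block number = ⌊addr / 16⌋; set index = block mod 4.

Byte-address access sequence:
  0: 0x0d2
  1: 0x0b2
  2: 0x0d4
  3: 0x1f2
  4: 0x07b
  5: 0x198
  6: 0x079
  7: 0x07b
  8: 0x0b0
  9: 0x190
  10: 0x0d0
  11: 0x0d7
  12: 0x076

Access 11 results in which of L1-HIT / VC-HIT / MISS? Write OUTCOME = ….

OUTCOME = L1-HIT

#0 0xd2→b13/s1 MISS; vc=[]
#1 0xb2→b11/s3 MISS; vc=[]
#2 0xd4→b13/s1 L1-HIT; vc=[]
#3 0x1f2→b31/s3 MISS; vc=[11]
#4 0x7b→b7/s3 MISS; vc=[11,31]
#5 0x198→b25/s1 MISS; vc=[11,31,13]
#6 0x79→b7/s3 L1-HIT; vc=[11,31,13]
#7 0x7b→b7/s3 L1-HIT; vc=[11,31,13]
#8 0xb0→b11/s3 VC-HIT; vc=[7,31,13]
#9 0x190→b25/s1 L1-HIT; vc=[7,31,13]
#10 0xd0→b13/s1 VC-HIT; vc=[7,31,25]
#11 0xd7→b13/s1 L1-HIT; vc=[7,31,25]
#12 0x76→b7/s3 VC-HIT; vc=[11,31,25]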